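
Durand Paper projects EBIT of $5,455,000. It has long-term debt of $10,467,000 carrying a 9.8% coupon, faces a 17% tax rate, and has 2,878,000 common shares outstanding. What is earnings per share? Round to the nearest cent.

Pre-tax income = $5,455,000 − $1,025,766.00 = $4,429,234.00.
After tax at 17%: net income = $4,429,234.00 × 0.83 = $3,676,264.22.
Per share: $3,676,264.22 / 2,878,000 shares = $1.28.

$1.28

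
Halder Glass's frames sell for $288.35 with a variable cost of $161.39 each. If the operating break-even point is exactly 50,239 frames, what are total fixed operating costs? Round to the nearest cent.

$6,378,343.44

Unit CM = price − variable cost = $288.35 − $161.39 = $126.96.
Fixed costs = break-even units × CM = 50,239 × $126.96 = $6,378,343.44.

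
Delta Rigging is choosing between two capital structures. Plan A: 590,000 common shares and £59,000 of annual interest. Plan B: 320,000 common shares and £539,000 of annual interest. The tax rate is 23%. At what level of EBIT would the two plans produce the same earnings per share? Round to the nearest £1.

At indifference, (EBIT − 59,000)(1 − t)/590,000 = (EBIT − 539,000)(1 − t)/320,000.
Cancelling (1 − t) and cross-multiplying: 320,000·(EBIT − 59,000) = 590,000·(EBIT − 539,000).
EBIT × (590,000 − 320,000) = 539,000 × 590,000 − 59,000 × 320,000 = 299,130,000,000, so EBIT = 299,130,000,000 ÷ 270,000 = 1,107,888.89.

£1,107,889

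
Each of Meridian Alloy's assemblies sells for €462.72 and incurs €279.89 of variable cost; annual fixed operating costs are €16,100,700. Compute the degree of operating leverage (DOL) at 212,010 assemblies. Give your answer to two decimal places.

1.71

Contribution at this volume is 212,010 × €182.83 = €38,761,788.30.
EBIT = €38,761,788.30 − €16,100,700 = €22,661,088.30.
So DOL = total CM / EBIT = €38,761,788.30 / €22,661,088.30 = 1.7105.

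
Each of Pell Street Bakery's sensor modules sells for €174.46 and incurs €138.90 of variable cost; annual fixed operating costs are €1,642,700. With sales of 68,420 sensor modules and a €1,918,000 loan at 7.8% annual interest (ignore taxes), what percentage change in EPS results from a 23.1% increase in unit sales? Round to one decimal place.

+87.7%

At 68,420 units, contribution = 68,420 × €35.56 = €2,433,015.20.
Operating income = contribution − fixed costs = €2,433,015.20 − €1,642,700 = €790,315.20.
After interest of €149,604.00, pre-tax earnings = €640,711.20.
DCL = total CM / (EBIT − I) = €2,433,015.20 / €640,711.20 = 3.7974.
%ΔEPS = DCL × %ΔSales = 3.7974 × +23.1% = +87.7%.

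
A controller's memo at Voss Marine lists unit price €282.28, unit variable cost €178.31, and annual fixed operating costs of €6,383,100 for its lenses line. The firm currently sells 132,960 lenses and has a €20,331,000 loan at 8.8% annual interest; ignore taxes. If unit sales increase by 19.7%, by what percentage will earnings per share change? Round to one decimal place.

+48.2%

Total contribution margin = 132,960 × €103.97 = €13,823,851.20.
Operating income = contribution − fixed costs = €13,823,851.20 − €6,383,100 = €7,440,751.20.
Interest = €1,789,128.00, so EBIT − I = €5,651,623.20.
Degree of combined leverage = contribution ÷ (EBIT − I) = €13,823,851.20 ÷ €5,651,623.20 = 2.4460.
%ΔEPS = DCL × %ΔSales = 2.4460 × +19.7% = +48.2%.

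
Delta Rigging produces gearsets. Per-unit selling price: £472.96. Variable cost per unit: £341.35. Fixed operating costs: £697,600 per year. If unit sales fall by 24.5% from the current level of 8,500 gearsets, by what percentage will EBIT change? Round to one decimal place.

Contribution at this volume is 8,500 × £131.61 = £1,118,685.00.
Operating income = contribution − fixed costs = £1,118,685.00 − £697,600 = £421,085.00.
So DOL = total CM / EBIT = £1,118,685.00 / £421,085.00 = 2.6567.
So EBIT moves 2.6567 × (-24.5%) = -65.1%.

-65.1%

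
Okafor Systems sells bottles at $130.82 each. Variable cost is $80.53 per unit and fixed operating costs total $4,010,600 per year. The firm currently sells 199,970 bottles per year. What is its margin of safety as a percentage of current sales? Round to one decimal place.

60.1%

Each unit contributes $130.82 − $80.53 = $50.29. Break-even units = $4,010,600 ÷ $50.29 = 79,749.45; break-even revenue = 79,749.45 × $130.82 = $10,432,823.46.
Current sales = 199,970 × $130.82 = $26,160,075.40.
Margin of safety = ($26,160,075.40 − $10,432,823.46) ÷ $26,160,075.40 = 60.1%.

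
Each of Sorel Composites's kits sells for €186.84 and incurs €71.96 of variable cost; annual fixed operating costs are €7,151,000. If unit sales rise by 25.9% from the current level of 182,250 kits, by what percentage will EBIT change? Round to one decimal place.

+39.3%

Contribution at this volume is 182,250 × €114.88 = €20,936,880.00.
Operating income = contribution − fixed costs = €20,936,880.00 − €7,151,000 = €13,785,880.00.
So DOL = total CM / EBIT = €20,936,880.00 / €13,785,880.00 = 1.5187.
So EBIT moves 1.5187 × (+25.9%) = +39.3%.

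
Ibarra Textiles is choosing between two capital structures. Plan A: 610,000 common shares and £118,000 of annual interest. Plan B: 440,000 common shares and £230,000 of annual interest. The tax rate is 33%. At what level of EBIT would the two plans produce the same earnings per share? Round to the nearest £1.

Set EPS_A = EPS_B: (EBIT − £118,000)(1 − 0.33) ÷ 610,000 = (EBIT − £230,000)(1 − 0.33) ÷ 440,000.
The (1 − t) factor cancels: (EBIT − 118,000) × 440,000 = (EBIT − 230,000) × 610,000.
Solving, EBIT = (230,000·610,000 − 118,000·440,000) / (610,000 − 440,000) = 88,380,000,000 / 170,000 = 519,882.35.

£519,882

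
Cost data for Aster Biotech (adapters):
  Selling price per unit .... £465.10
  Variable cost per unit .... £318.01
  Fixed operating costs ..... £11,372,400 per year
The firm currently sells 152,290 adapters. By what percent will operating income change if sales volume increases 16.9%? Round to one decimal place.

At 152,290 units, contribution = 152,290 × £147.09 = £22,400,336.10.
EBIT = £22,400,336.10 − £11,372,400 = £11,027,936.10.
DOL = contribution ÷ EBIT = £22,400,336.10 ÷ £11,027,936.10 = 2.0312.
So EBIT moves 2.0312 × (+16.9%) = +34.3%.

+34.3%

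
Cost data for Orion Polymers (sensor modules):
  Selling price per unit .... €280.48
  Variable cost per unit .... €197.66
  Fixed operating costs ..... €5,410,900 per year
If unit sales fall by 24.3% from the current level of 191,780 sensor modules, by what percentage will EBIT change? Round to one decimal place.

-36.9%

Total contribution margin = 191,780 × €82.82 = €15,883,219.60.
Subtracting fixed costs: EBIT = €15,883,219.60 − €5,410,900 = €10,472,319.60.
So DOL = total CM / EBIT = €15,883,219.60 / €10,472,319.60 = 1.5167.
%ΔEBIT = DOL × %ΔSales = 1.5167 × -24.3% = -36.9%.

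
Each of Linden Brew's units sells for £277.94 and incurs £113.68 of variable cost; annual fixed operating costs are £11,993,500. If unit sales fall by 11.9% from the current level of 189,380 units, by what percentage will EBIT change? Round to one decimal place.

-19.4%

Contribution at this volume is 189,380 × £164.26 = £31,107,558.80.
Operating income = contribution − fixed costs = £31,107,558.80 − £11,993,500 = £19,114,058.80.
DOL = contribution ÷ EBIT = £31,107,558.80 ÷ £19,114,058.80 = 1.6275.
%ΔEBIT = DOL × %ΔSales = 1.6275 × -11.9% = -19.4%.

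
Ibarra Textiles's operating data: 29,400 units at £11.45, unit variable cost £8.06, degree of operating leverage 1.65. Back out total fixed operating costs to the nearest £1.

£39,262

At 29,400 units, contribution = 29,400 × £3.39 = £99,666.00.
DOL = contribution / EBIT, so EBIT = £99,666.00 / 1.65 = £60,403.64.
And FC = contribution − EBIT = £99,666.00 − £60,403.64 = £39,262.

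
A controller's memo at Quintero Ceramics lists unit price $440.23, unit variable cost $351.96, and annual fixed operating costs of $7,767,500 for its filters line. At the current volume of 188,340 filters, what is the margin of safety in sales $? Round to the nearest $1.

Contribution margin per unit = $440.23 − $351.96 = $88.27. Break-even units = $7,767,500 ÷ $88.27 = 87,997.05; break-even revenue = 87,997.05 × $440.23 = $38,738,943.30.
Current sales = 188,340 × $440.23 = $82,912,918.20.
Margin of safety = $82,912,918.20 − $38,738,943.30 = $44,173,975.

$44,173,975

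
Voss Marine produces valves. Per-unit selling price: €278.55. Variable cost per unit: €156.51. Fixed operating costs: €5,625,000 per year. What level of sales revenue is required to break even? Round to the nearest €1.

€12,838,772

Contribution margin per unit = €278.55 − €156.51 = €122.04, a CM ratio of €122.04 ÷ €278.55 = 0.4381.
Break-even revenue = fixed costs × price ÷ CM = €5,625,000 × €278.55 ÷ €122.04 = €12,838,772.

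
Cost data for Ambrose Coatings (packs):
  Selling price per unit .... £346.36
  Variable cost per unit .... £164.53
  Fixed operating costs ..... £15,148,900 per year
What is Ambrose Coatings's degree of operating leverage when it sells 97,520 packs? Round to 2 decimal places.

Contribution at this volume is 97,520 × £181.83 = £17,732,061.60.
Operating income = contribution − fixed costs = £17,732,061.60 − £15,148,900 = £2,583,161.60.
Degree of operating leverage = £17,732,061.60 / £2,583,161.60 = 6.8645.

6.86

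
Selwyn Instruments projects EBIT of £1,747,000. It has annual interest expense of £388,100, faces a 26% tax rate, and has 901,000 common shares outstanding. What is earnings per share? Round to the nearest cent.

Pre-tax income = £1,747,000 − £388,100.00 = £1,358,900.00.
Net income = £1,358,900.00 × (1 − 0.26) = £1,005,586.00.
EPS = £1,005,586.00 ÷ 901,000 = £1.12.

£1.12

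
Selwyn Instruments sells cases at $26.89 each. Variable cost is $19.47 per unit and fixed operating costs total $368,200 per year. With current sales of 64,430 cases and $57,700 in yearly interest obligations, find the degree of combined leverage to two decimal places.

Contribution at this volume is 64,430 × $7.42 = $478,070.60.
Operating income = contribution − fixed costs = $478,070.60 − $368,200 = $109,870.60. Interest = $57,700.00, so EBIT − I = $52,170.60.
DCL = contribution ÷ (EBIT − I) = $478,070.60 ÷ $52,170.60 = 9.1636.

9.16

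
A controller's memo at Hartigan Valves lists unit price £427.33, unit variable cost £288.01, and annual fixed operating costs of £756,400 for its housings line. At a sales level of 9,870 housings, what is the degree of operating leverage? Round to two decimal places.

2.22

Total contribution margin = 9,870 × £139.32 = £1,375,088.40.
EBIT = £1,375,088.40 − £756,400 = £618,688.40.
DOL = contribution ÷ EBIT = £1,375,088.40 ÷ £618,688.40 = 2.2226.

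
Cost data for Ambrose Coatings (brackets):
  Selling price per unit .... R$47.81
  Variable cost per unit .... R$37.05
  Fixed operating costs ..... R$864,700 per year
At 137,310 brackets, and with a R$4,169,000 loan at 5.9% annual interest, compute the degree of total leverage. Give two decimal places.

4.03

Total contribution margin = 137,310 × R$10.76 = R$1,477,455.60.
EBIT = R$1,477,455.60 − R$864,700 = R$612,755.60. Interest = R$245,971.00.
DOL = R$1,477,455.60 ÷ R$612,755.60 = 2.4112; DFL = R$612,755.60 ÷ R$366,784.60 = 1.6706.
DCL = DOL × DFL = 2.4112 × 1.6706 = 4.0282.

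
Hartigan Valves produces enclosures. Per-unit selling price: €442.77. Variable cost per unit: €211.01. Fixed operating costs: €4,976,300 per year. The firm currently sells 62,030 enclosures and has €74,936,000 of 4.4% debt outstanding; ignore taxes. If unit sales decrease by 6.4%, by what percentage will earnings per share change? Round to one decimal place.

-15.1%

Total contribution margin = 62,030 × €231.76 = €14,376,072.80.
Subtracting fixed costs: EBIT = €14,376,072.80 − €4,976,300 = €9,399,772.80.
After interest of €3,297,184.00, pre-tax earnings = €6,102,588.80.
Degree of combined leverage = contribution ÷ (EBIT − I) = €14,376,072.80 ÷ €6,102,588.80 = 2.3557.
%ΔEPS = DCL × %ΔSales = 2.3557 × -6.4% = -15.1%.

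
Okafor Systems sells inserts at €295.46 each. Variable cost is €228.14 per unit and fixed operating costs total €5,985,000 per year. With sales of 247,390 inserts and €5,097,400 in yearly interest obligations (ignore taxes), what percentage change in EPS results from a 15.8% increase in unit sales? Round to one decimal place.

Total contribution margin = 247,390 × €67.32 = €16,654,294.80.
Subtracting fixed costs: EBIT = €16,654,294.80 − €5,985,000 = €10,669,294.80.
Interest = €5,097,400.00, so EBIT − I = €5,571,894.80.
Degree of combined leverage = contribution ÷ (EBIT − I) = €16,654,294.80 ÷ €5,571,894.80 = 2.9890.
EPS therefore changes by 2.9890 × (+15.8%) = +47.2%.

+47.2%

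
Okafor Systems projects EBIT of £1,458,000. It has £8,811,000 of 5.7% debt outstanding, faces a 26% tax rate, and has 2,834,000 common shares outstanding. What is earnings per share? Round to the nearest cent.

Interest = £502,227.00, so EBT = £1,458,000 − £502,227.00 = £955,773.00.
Net income = £955,773.00 × (1 − 0.26) = £707,272.02.
Per share: £707,272.02 / 2,834,000 shares = £0.25.

£0.25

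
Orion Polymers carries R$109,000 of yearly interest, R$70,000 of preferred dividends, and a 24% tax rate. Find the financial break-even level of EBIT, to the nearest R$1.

R$201,105

Preferred dividends are paid after tax, so their pre-tax equivalent is R$70,000 ÷ (1 − 0.24) = R$92,105.26.
EPS = 0 when EBIT covers interest plus the pre-tax preferred burden: R$109,000 + R$92,105.26 = R$201,105.26.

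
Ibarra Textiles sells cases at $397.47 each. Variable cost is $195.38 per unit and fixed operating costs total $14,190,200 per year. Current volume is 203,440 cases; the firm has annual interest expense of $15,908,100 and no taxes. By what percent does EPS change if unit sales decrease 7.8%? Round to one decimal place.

Total contribution margin = 203,440 × $202.09 = $41,113,189.60.
Subtracting fixed costs: EBIT = $41,113,189.60 − $14,190,200 = $26,922,989.60.
After interest of $15,908,100.00, pre-tax earnings = $11,014,889.60.
DCL = total CM / (EBIT − I) = $41,113,189.60 / $11,014,889.60 = 3.7325.
EPS therefore changes by 3.7325 × (-7.8%) = -29.1%.

-29.1%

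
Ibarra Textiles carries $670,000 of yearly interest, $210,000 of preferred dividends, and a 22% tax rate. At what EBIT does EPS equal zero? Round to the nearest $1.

Grossing the preferred dividend up to pre-tax terms: $210,000 / (1 − 0.22) = $269,230.77.
EPS = 0 when EBIT covers interest plus the pre-tax preferred burden: $670,000 + $269,230.77 = $939,230.77.

$939,231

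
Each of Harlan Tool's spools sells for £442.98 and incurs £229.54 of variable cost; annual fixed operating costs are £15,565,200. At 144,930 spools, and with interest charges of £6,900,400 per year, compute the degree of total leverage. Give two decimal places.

3.65

Total contribution margin = 144,930 × £213.44 = £30,933,859.20.
Subtracting fixed costs: EBIT = £30,933,859.20 − £15,565,200 = £15,368,659.20. Interest = £6,900,400.00.
DOL = £30,933,859.20 ÷ £15,368,659.20 = 2.0128; DFL = £15,368,659.20 ÷ £8,468,259.20 = 1.8149.
Combined leverage = 2.0128 × 1.8149 = 3.6530.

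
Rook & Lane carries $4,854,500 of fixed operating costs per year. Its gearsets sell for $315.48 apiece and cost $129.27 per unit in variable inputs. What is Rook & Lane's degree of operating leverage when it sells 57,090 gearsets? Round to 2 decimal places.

Total contribution margin = 57,090 × $186.21 = $10,630,728.90.
Operating income = contribution − fixed costs = $10,630,728.90 − $4,854,500 = $5,776,228.90.
DOL = contribution ÷ EBIT = $10,630,728.90 ÷ $5,776,228.90 = 1.8404.

1.84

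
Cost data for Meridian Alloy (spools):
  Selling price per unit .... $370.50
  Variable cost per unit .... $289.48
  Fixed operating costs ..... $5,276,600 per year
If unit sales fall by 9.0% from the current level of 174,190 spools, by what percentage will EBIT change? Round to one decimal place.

-14.4%

Total contribution margin = 174,190 × $81.02 = $14,112,873.80.
Operating income = contribution − fixed costs = $14,112,873.80 − $5,276,600 = $8,836,273.80.
DOL = contribution ÷ EBIT = $14,112,873.80 ÷ $8,836,273.80 = 1.5972.
Operating income changes by 1.5972 × -9.0% = -14.4%.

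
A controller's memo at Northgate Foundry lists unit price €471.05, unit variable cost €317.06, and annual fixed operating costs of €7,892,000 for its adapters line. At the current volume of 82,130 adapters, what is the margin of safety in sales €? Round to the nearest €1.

Unit CM = price − variable cost = €471.05 − €317.06 = €153.99. Break-even units = €7,892,000 ÷ €153.99 = 51,250.08; break-even revenue = 51,250.08 × €471.05 = €24,141,350.74.
Actual sales revenue = 82,130 × €471.05 = €38,687,336.50.
Margin of safety = €38,687,336.50 − €24,141,350.74 = €14,545,986.

€14,545,986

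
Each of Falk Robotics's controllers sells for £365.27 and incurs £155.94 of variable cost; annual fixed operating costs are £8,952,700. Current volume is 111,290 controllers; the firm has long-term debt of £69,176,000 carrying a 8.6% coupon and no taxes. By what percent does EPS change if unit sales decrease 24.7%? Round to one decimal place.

At 111,290 units, contribution = 111,290 × £209.33 = £23,296,335.70.
Operating income = contribution − fixed costs = £23,296,335.70 − £8,952,700 = £14,343,635.70.
Interest = £5,949,136.00, so EBIT − I = £8,394,499.70.
Degree of combined leverage = contribution ÷ (EBIT − I) = £23,296,335.70 ÷ £8,394,499.70 = 2.7752.
%ΔEPS = DCL × %ΔSales = 2.7752 × -24.7% = -68.5%.

-68.5%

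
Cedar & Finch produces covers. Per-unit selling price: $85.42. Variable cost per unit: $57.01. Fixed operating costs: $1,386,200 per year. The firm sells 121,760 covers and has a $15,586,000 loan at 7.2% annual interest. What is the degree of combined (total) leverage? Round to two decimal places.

3.64

At 121,760 units, contribution = 121,760 × $28.41 = $3,459,201.60.
Operating income = contribution − fixed costs = $3,459,201.60 − $1,386,200 = $2,073,001.60. Interest = $1,122,192.00.
DOL = $3,459,201.60 ÷ $2,073,001.60 = 1.6687; DFL = $2,073,001.60 ÷ $950,809.60 = 2.1802.
DCL = DOL × DFL = 1.6687 × 2.1802 = 3.6381.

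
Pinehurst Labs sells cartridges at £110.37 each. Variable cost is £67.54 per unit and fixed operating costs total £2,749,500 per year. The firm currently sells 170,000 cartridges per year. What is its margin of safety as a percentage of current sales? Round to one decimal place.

62.2%

Contribution margin per unit = £110.37 − £67.54 = £42.83. Break-even units = £2,749,500 ÷ £42.83 = 64,195.66; break-even revenue = 64,195.66 × £110.37 = £7,085,274.69.
Actual sales revenue = 170,000 × £110.37 = £18,762,900.00.
Margin of safety = (£18,762,900.00 − £7,085,274.69) ÷ £18,762,900.00 = 62.2%.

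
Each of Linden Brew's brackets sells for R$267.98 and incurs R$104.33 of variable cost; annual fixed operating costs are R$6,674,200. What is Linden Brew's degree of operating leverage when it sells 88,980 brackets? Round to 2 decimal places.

1.85

Total contribution margin = 88,980 × R$163.65 = R$14,561,577.00.
Subtracting fixed costs: EBIT = R$14,561,577.00 − R$6,674,200 = R$7,887,377.00.
DOL = contribution ÷ EBIT = R$14,561,577.00 ÷ R$7,887,377.00 = 1.8462.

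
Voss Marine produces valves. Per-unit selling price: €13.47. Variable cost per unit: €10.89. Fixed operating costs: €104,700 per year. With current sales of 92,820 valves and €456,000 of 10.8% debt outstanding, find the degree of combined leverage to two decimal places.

Contribution at this volume is 92,820 × €2.58 = €239,475.60.
Subtracting fixed costs: EBIT = €239,475.60 − €104,700 = €134,775.60. Interest = €49,248.00, so EBIT − I = €85,527.60.
DCL = contribution ÷ (EBIT − I) = €239,475.60 ÷ €85,527.60 = 2.8000.

2.80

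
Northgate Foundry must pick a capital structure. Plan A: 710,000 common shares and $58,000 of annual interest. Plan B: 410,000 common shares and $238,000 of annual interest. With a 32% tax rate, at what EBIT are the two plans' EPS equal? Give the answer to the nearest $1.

$484,000

At indifference, (EBIT − 58,000)(1 − t)/710,000 = (EBIT − 238,000)(1 − t)/410,000.
Cancelling (1 − t) and cross-multiplying: 410,000·(EBIT − 58,000) = 710,000·(EBIT − 238,000).
EBIT × (710,000 − 410,000) = 238,000 × 710,000 − 58,000 × 410,000 = 145,200,000,000, so EBIT = 145,200,000,000 ÷ 300,000 = 484,000.00.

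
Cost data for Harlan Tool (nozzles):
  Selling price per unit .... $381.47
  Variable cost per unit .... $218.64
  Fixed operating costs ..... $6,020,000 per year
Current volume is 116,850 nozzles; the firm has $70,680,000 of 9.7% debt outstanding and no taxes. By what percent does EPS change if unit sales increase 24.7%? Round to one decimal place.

Contribution at this volume is 116,850 × $162.83 = $19,026,685.50.
Subtracting fixed costs: EBIT = $19,026,685.50 − $6,020,000 = $13,006,685.50.
Interest = $6,855,960.00, so EBIT − I = $6,150,725.50.
DCL = total CM / (EBIT − I) = $19,026,685.50 / $6,150,725.50 = 3.0934.
%ΔEPS = DCL × %ΔSales = 3.0934 × +24.7% = +76.4%.

+76.4%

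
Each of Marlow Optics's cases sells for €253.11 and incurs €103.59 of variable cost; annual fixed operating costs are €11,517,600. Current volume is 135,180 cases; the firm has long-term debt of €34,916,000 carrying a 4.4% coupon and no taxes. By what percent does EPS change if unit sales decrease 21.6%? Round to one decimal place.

-61.0%

Contribution at this volume is 135,180 × €149.52 = €20,212,113.60.
Operating income = contribution − fixed costs = €20,212,113.60 − €11,517,600 = €8,694,513.60.
After interest of €1,536,304.00, pre-tax earnings = €7,158,209.60.
DCL = total CM / (EBIT − I) = €20,212,113.60 / €7,158,209.60 = 2.8236.
EPS therefore changes by 2.8236 × (-21.6%) = -61.0%.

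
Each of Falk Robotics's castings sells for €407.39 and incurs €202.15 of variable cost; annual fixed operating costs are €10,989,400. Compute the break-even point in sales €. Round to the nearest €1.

CM per unit = €407.39 − €202.15 = €205.24; CM ratio = €205.24 / €407.39 = 0.5038.
Break-even sales = FC ÷ CM ratio = €10,989,400 × €407.39 / €205.24 = €21,813,349.

€21,813,349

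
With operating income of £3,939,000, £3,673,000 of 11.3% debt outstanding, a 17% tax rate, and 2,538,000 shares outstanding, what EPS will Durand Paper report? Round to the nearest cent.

Pre-tax income = £3,939,000 − £415,049.00 = £3,523,951.00.
Net income = £3,523,951.00 × (1 − 0.17) = £2,924,879.33.
EPS = £2,924,879.33 ÷ 2,538,000 = £1.15.

£1.15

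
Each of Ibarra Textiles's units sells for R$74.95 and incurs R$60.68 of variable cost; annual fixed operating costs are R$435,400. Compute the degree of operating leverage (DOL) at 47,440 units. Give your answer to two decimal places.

At 47,440 units, contribution = 47,440 × R$14.27 = R$676,968.80.
Operating income = contribution − fixed costs = R$676,968.80 − R$435,400 = R$241,568.80.
DOL = contribution ÷ EBIT = R$676,968.80 ÷ R$241,568.80 = 2.8024.

2.80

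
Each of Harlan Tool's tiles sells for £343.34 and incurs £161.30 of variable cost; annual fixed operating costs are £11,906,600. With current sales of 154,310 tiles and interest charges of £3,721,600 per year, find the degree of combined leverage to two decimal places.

At 154,310 units, contribution = 154,310 × £182.04 = £28,090,592.40.
EBIT = £28,090,592.40 − £11,906,600 = £16,183,992.40. Interest = £3,721,600.00.
DOL = £28,090,592.40 ÷ £16,183,992.40 = 1.7357; DFL = £16,183,992.40 ÷ £12,462,392.40 = 1.2986.
Combined leverage = 1.7357 × 1.2986 = 2.2540.

2.25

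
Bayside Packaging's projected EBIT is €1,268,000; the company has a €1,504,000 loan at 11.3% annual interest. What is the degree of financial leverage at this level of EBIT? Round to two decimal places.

1.15

Annual interest charges come to €169,952.00.
DFL = EBIT ÷ (EBIT − I) = €1,268,000 ÷ (€1,268,000 − €169,952.00) = €1,268,000 ÷ €1,098,048.00 = 1.1548.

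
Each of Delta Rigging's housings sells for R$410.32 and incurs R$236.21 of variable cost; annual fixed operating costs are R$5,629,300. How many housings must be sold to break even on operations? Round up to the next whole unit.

32,332 housings

Each unit contributes R$410.32 − R$236.21 = R$174.11.
Units to break even: R$5,629,300 ÷ R$174.11 = 32,331.86, rounded up to 32,332.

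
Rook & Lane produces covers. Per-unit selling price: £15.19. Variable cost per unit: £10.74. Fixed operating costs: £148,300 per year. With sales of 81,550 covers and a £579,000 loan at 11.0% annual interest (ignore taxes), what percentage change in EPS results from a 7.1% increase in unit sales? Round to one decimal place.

+17.1%

Contribution at this volume is 81,550 × £4.45 = £362,897.50.
Subtracting fixed costs: EBIT = £362,897.50 − £148,300 = £214,597.50.
After interest of £63,690.00, pre-tax earnings = £150,907.50.
Degree of combined leverage = contribution ÷ (EBIT − I) = £362,897.50 ÷ £150,907.50 = 2.4048.
EPS therefore changes by 2.4048 × (+7.1%) = +17.1%.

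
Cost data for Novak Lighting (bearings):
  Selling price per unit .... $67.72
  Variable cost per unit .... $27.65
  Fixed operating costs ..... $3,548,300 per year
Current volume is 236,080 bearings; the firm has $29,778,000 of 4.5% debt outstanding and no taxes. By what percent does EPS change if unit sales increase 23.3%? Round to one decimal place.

+48.2%

At 236,080 units, contribution = 236,080 × $40.07 = $9,459,725.60.
Subtracting fixed costs: EBIT = $9,459,725.60 − $3,548,300 = $5,911,425.60.
After interest of $1,340,010.00, pre-tax earnings = $4,571,415.60.
Degree of combined leverage = contribution ÷ (EBIT − I) = $9,459,725.60 ÷ $4,571,415.60 = 2.0693.
EPS therefore changes by 2.0693 × (+23.3%) = +48.2%.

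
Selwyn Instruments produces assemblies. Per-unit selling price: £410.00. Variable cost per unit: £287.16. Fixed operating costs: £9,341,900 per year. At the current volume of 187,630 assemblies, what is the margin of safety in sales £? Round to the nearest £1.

Unit CM = price − variable cost = £410.00 − £287.16 = £122.84. Break-even units = £9,341,900 ÷ £122.84 = 76,049.33; break-even revenue = 76,049.33 × £410.00 = £31,180,226.31.
Current sales = 187,630 × £410.00 = £76,928,300.00.
Margin of safety = £76,928,300.00 − £31,180,226.31 = £45,748,074.

£45,748,074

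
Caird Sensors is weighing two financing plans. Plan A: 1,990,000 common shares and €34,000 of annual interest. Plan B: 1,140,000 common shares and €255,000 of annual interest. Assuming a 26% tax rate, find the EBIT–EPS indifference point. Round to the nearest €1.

€551,400

At indifference, (EBIT − 34,000)(1 − t)/1,990,000 = (EBIT − 255,000)(1 − t)/1,140,000.
Cancelling (1 − t) and cross-multiplying: 1,140,000·(EBIT − 34,000) = 1,990,000·(EBIT − 255,000).
EBIT × (1,990,000 − 1,140,000) = 255,000 × 1,990,000 − 34,000 × 1,140,000 = 468,690,000,000, so EBIT = 468,690,000,000 ÷ 850,000 = 551,400.00.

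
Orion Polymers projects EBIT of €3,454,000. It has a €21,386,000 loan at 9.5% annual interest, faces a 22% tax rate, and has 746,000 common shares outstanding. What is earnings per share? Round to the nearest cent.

€1.49

Interest = €2,031,670.00, so EBT = €3,454,000 − €2,031,670.00 = €1,422,330.00.
After tax at 22%: net income = €1,422,330.00 × 0.78 = €1,109,417.40.
Per share: €1,109,417.40 / 746,000 shares = €1.49.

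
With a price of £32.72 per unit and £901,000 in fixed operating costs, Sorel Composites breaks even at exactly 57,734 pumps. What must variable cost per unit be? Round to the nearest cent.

Contribution per unit must be FC / Q = £901,000 / 57,734 = £15.6061.
Variable cost per unit = £32.72 − £15.6061 = £17.11.

£17.11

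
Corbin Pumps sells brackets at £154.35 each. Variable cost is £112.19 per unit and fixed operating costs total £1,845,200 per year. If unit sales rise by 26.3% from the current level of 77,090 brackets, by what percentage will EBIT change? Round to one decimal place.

Total contribution margin = 77,090 × £42.16 = £3,250,114.40.
EBIT = £3,250,114.40 − £1,845,200 = £1,404,914.40.
So DOL = total CM / EBIT = £3,250,114.40 / £1,404,914.40 = 2.3134.
Operating income changes by 2.3134 × +26.3% = +60.8%.

+60.8%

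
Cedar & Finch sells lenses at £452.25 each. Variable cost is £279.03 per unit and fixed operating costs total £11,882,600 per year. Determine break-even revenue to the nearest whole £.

Contribution margin per unit = £452.25 − £279.03 = £173.22, a CM ratio of £173.22 ÷ £452.25 = 0.3830.
Break-even revenue = fixed costs × price ÷ CM = £11,882,600 × £452.25 ÷ £173.22 = £31,023,588.

£31,023,588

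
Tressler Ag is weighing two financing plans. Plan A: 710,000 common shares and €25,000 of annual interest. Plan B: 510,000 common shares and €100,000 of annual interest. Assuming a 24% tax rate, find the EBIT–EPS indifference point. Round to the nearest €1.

€291,250

At indifference, (EBIT − 25,000)(1 − t)/710,000 = (EBIT − 100,000)(1 − t)/510,000.
The (1 − t) factor cancels: (EBIT − 25,000) × 510,000 = (EBIT − 100,000) × 710,000.
Solving, EBIT = (100,000·710,000 − 25,000·510,000) / (710,000 − 510,000) = 58,250,000,000 / 200,000 = 291,250.00.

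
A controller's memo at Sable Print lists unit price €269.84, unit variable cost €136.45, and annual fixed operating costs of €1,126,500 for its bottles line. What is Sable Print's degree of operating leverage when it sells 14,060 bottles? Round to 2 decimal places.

2.50

Contribution at this volume is 14,060 × €133.39 = €1,875,463.40.
Subtracting fixed costs: EBIT = €1,875,463.40 − €1,126,500 = €748,963.40.
Degree of operating leverage = €1,875,463.40 / €748,963.40 = 2.5041.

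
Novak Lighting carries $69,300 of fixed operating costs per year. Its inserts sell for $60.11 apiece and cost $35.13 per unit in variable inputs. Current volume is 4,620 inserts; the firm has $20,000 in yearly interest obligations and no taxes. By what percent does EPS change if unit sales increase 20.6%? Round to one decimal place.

At 4,620 units, contribution = 4,620 × $24.98 = $115,407.60.
EBIT = $115,407.60 − $69,300 = $46,107.60.
Interest = $20,000.00, so EBIT − I = $26,107.60.
DCL = total CM / (EBIT − I) = $115,407.60 / $26,107.60 = 4.4205.
EPS therefore changes by 4.4205 × (+20.6%) = +91.1%.

+91.1%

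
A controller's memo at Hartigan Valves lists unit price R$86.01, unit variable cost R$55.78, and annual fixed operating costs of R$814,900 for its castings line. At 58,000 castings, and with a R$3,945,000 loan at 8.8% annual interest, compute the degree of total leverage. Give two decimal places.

At 58,000 units, contribution = 58,000 × R$30.23 = R$1,753,340.00.
EBIT = R$1,753,340.00 − R$814,900 = R$938,440.00. Interest = R$347,160.00, so EBIT − I = R$591,280.00.
Degree of total leverage = total CM / (EBIT − interest) = R$1,753,340.00 / R$591,280.00 = 2.9653.

2.97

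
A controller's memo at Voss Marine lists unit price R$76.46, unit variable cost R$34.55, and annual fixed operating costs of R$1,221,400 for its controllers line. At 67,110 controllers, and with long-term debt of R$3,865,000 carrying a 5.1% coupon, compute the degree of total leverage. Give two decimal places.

2.02

Contribution at this volume is 67,110 × R$41.91 = R$2,812,580.10.
EBIT = R$2,812,580.10 − R$1,221,400 = R$1,591,180.10. Interest = R$197,115.00.
DOL = R$2,812,580.10 ÷ R$1,591,180.10 = 1.7676; DFL = R$1,591,180.10 ÷ R$1,394,065.10 = 1.1414.
Combined leverage = 1.7676 × 1.1414 = 2.0175.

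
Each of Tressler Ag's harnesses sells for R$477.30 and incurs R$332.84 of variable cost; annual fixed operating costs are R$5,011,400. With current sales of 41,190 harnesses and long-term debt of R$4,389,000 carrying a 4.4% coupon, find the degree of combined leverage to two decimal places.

Contribution at this volume is 41,190 × R$144.46 = R$5,950,307.40.
Operating income = contribution − fixed costs = R$5,950,307.40 − R$5,011,400 = R$938,907.40. Interest = R$193,116.00, so EBIT − I = R$745,791.40.
Degree of total leverage = total CM / (EBIT − interest) = R$5,950,307.40 / R$745,791.40 = 7.9785.

7.98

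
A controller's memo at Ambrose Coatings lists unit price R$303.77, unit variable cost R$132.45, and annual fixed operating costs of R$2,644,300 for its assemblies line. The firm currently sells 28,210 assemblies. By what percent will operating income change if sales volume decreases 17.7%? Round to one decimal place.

-39.1%

Contribution at this volume is 28,210 × R$171.32 = R$4,832,937.20.
Operating income = contribution − fixed costs = R$4,832,937.20 − R$2,644,300 = R$2,188,637.20.
DOL = contribution ÷ EBIT = R$4,832,937.20 ÷ R$2,188,637.20 = 2.2082.
Operating income changes by 2.2082 × -17.7% = -39.1%.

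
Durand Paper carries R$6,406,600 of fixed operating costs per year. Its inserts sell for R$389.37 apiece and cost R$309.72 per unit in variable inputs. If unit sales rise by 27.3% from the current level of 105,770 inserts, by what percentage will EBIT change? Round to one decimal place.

At 105,770 units, contribution = 105,770 × R$79.65 = R$8,424,580.50.
EBIT = R$8,424,580.50 − R$6,406,600 = R$2,017,980.50.
Degree of operating leverage = R$8,424,580.50 / R$2,017,980.50 = 4.1748.
%ΔEBIT = DOL × %ΔSales = 4.1748 × +27.3% = +114.0%.

+114.0%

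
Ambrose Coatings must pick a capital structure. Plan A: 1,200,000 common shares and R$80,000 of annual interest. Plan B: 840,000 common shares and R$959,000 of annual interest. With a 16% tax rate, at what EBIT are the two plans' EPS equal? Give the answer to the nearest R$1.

R$3,010,000

Set EPS_A = EPS_B: (EBIT − R$80,000)(1 − 0.16) ÷ 1,200,000 = (EBIT − R$959,000)(1 − 0.16) ÷ 840,000.
Cancelling (1 − t) and cross-multiplying: 840,000·(EBIT − 80,000) = 1,200,000·(EBIT − 959,000).
EBIT × (1,200,000 − 840,000) = 959,000 × 1,200,000 − 80,000 × 840,000 = 1,083,600,000,000, so EBIT = 1,083,600,000,000 ÷ 360,000 = 3,010,000.00.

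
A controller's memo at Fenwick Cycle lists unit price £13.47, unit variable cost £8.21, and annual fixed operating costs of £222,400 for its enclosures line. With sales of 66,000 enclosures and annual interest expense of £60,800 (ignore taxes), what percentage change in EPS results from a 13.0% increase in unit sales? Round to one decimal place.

At 66,000 units, contribution = 66,000 × £5.26 = £347,160.00.
Subtracting fixed costs: EBIT = £347,160.00 − £222,400 = £124,760.00.
Interest = £60,800.00, so EBIT − I = £63,960.00.
DCL = total CM / (EBIT − I) = £347,160.00 / £63,960.00 = 5.4278.
%ΔEPS = DCL × %ΔSales = 5.4278 × +13.0% = +70.6%.

+70.6%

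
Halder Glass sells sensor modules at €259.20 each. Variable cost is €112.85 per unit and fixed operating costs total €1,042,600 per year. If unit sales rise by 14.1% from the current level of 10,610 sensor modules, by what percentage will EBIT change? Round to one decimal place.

+42.9%

Total contribution margin = 10,610 × €146.35 = €1,552,773.50.
EBIT = €1,552,773.50 − €1,042,600 = €510,173.50.
So DOL = total CM / EBIT = €1,552,773.50 / €510,173.50 = 3.0436.
Operating income changes by 3.0436 × +14.1% = +42.9%.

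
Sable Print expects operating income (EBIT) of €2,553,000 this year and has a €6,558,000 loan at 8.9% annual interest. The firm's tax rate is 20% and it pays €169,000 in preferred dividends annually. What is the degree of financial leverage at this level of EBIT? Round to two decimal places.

Interest = €583,662.00.
Pre-tax preferred-dividend burden = €169,000 ÷ (1 − 0.20) = €211,250.00.
DFL = EBIT ÷ [EBIT − I − D_p/(1−t)] = €2,553,000 ÷ [€2,553,000 − €583,662.00 − €211,250.00] = €2,553,000 ÷ €1,758,088.00 = 1.4521.

1.45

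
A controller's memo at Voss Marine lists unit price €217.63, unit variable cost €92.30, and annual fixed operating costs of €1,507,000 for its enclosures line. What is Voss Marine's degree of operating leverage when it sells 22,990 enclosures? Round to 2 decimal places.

2.10

At 22,990 units, contribution = 22,990 × €125.33 = €2,881,336.70.
Subtracting fixed costs: EBIT = €2,881,336.70 − €1,507,000 = €1,374,336.70.
Degree of operating leverage = €2,881,336.70 / €1,374,336.70 = 2.0965.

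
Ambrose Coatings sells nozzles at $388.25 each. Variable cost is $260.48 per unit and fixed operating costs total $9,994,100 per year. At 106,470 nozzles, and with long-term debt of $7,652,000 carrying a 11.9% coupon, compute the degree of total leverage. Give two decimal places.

5.04

Contribution at this volume is 106,470 × $127.77 = $13,603,671.90.
Subtracting fixed costs: EBIT = $13,603,671.90 − $9,994,100 = $3,609,571.90. Interest = $910,588.00, so EBIT − I = $2,698,983.90.
Degree of total leverage = total CM / (EBIT − interest) = $13,603,671.90 / $2,698,983.90 = 5.0403.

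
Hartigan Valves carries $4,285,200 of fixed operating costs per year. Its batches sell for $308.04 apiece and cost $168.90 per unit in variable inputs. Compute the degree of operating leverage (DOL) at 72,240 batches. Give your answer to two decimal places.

At 72,240 units, contribution = 72,240 × $139.14 = $10,051,473.60.
Subtracting fixed costs: EBIT = $10,051,473.60 − $4,285,200 = $5,766,273.60.
So DOL = total CM / EBIT = $10,051,473.60 / $5,766,273.60 = 1.7431.

1.74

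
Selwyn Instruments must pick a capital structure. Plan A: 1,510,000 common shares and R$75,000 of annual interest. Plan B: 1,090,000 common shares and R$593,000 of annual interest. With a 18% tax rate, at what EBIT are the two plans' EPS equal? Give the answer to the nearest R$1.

R$1,937,333

Set EPS_A = EPS_B: (EBIT − R$75,000)(1 − 0.18) ÷ 1,510,000 = (EBIT − R$593,000)(1 − 0.18) ÷ 1,090,000.
The (1 − t) factor cancels: (EBIT − 75,000) × 1,090,000 = (EBIT − 593,000) × 1,510,000.
Solving, EBIT = (593,000·1,510,000 − 75,000·1,090,000) / (1,510,000 − 1,090,000) = 813,680,000,000 / 420,000 = 1,937,333.33.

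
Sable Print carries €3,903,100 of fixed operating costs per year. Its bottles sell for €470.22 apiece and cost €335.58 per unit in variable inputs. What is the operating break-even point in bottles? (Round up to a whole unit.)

Unit CM = price − variable cost = €470.22 − €335.58 = €134.64.
Units to break even: €3,903,100 ÷ €134.64 = 28,989.16, rounded up to 28,990.

28,990 bottles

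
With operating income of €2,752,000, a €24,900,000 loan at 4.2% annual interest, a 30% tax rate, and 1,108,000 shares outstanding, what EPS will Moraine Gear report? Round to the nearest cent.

Pre-tax income = €2,752,000 − €1,045,800.00 = €1,706,200.00.
After tax at 30%: net income = €1,706,200.00 × 0.70 = €1,194,340.00.
Per share: €1,194,340.00 / 1,108,000 shares = €1.08.

€1.08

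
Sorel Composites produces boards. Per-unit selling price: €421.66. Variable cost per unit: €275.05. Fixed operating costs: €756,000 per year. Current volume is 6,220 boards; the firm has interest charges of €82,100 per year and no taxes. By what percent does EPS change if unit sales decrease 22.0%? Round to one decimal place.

-271.8%

Contribution at this volume is 6,220 × €146.61 = €911,914.20.
Operating income = contribution − fixed costs = €911,914.20 − €756,000 = €155,914.20.
Interest = €82,100.00, so EBIT − I = €73,814.20.
Degree of combined leverage = contribution ÷ (EBIT − I) = €911,914.20 ÷ €73,814.20 = 12.3542.
EPS therefore changes by 12.3542 × (-22.0%) = -271.8%.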